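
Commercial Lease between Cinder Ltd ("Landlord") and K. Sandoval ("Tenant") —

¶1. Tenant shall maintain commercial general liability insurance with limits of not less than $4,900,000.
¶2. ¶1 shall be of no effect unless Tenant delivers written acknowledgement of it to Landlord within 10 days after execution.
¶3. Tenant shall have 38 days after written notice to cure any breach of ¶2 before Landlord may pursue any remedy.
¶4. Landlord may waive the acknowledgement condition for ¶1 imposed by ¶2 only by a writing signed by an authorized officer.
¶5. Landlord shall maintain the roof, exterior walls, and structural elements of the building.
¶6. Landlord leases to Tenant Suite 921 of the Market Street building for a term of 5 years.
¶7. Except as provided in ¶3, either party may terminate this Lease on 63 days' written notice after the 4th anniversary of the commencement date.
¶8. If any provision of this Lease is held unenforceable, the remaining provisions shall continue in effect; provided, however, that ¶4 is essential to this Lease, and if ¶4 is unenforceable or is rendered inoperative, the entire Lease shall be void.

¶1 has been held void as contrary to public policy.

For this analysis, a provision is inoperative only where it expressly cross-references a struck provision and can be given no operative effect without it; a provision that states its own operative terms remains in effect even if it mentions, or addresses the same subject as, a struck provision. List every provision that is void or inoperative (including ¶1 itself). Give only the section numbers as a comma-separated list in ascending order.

¶1 is struck. ¶2 has no operative effect of its own apart from ¶1 and is therefore inoperative. ¶3 operates only by reference to ¶2, so it falls with ¶2. ¶4 operates only by reference to ¶2, so it falls with ¶2. ¶8 makes ¶4 an essential term, and ¶4 has been rendered inoperative by the cascade; under ¶8, the entire Lease is therefore void. No provision of the Lease survives.

1, 2, 3, 4, 5, 6, 7, 8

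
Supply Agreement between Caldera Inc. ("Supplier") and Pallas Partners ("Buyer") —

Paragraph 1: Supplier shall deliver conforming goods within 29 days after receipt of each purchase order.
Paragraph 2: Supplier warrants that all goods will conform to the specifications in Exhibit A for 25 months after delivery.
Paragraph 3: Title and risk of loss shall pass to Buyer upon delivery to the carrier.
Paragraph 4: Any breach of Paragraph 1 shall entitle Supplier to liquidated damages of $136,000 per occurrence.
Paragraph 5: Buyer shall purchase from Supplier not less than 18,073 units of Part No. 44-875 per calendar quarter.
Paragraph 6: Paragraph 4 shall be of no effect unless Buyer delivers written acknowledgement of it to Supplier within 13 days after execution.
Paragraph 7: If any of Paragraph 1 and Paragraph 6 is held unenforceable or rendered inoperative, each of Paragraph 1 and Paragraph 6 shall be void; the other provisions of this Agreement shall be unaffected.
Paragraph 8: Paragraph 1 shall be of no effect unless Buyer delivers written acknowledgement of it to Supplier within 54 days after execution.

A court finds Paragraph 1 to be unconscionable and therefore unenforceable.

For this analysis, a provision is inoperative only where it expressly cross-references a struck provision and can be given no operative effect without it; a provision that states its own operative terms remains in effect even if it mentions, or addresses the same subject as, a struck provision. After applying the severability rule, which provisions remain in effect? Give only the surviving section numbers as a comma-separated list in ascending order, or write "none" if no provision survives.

Paragraph 1 is struck. The whole of Paragraph 4 is the liquidated-damages amount, defined by reference to Paragraph 1, so Paragraph 4 cannot stand once Paragraph 1 is removed. Paragraph 8 has no operative effect of its own apart from Paragraph 1 and is therefore inoperative. Paragraph 6 operates only by reference to Paragraph 4, so it falls with Paragraph 4. Paragraph 7 declares Paragraph 1 and Paragraph 6 mutually dependent; since one of them has fallen, all of them are of no effect. The remainder continues in force under Paragraph 7. That leaves Paragraph 2, Paragraph 3, Paragraph 5, and Paragraph 7 in effect.

2, 3, 5, 7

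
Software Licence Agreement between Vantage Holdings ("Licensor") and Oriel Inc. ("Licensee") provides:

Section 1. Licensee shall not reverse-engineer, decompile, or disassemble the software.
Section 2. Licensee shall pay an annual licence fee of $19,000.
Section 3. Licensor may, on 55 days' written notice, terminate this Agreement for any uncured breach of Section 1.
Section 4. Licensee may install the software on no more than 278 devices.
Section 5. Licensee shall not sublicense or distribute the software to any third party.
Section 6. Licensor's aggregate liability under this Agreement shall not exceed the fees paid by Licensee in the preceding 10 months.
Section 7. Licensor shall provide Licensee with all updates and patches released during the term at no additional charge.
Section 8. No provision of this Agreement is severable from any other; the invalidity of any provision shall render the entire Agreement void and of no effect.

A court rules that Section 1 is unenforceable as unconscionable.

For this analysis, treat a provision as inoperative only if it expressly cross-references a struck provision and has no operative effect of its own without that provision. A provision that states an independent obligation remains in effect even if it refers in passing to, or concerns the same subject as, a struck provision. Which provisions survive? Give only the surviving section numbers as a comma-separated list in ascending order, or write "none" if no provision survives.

none

Section 1 is struck. Section 3 merely fixes the termination right for breach of Section 1; with Section 1 gone it has nothing to operate on and falls away. Section 8 provides that the Agreement is not severable, so the invalidity of any one provision voids the entire Agreement. No provision of the Agreement survives.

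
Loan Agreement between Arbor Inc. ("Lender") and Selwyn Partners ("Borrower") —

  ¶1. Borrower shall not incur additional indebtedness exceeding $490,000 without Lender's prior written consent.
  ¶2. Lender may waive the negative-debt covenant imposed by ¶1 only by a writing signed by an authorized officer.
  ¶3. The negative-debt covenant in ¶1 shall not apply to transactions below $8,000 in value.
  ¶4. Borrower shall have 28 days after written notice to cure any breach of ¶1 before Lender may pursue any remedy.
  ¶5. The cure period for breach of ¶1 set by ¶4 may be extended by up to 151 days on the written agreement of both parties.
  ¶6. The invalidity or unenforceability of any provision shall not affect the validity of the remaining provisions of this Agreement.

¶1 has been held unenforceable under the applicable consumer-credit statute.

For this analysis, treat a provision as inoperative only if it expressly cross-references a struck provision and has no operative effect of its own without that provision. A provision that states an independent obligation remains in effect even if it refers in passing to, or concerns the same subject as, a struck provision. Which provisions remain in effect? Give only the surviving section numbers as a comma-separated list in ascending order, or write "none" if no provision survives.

6

¶1 is struck. ¶2 merely fixes the waiver condition for ¶1; with ¶1 gone it has nothing to operate on and falls away. ¶3 operates only by reference to ¶1, so it falls with ¶1. ¶4 operates only by reference to ¶1, so it falls with ¶1. The whole of ¶5 is the extension of the cure period for breach of ¶1, defined by reference to ¶4, so ¶5 cannot stand once ¶4 is removed. Under the severability clause in ¶6, the remaining provisions continue in force. Only ¶6 remains in effect.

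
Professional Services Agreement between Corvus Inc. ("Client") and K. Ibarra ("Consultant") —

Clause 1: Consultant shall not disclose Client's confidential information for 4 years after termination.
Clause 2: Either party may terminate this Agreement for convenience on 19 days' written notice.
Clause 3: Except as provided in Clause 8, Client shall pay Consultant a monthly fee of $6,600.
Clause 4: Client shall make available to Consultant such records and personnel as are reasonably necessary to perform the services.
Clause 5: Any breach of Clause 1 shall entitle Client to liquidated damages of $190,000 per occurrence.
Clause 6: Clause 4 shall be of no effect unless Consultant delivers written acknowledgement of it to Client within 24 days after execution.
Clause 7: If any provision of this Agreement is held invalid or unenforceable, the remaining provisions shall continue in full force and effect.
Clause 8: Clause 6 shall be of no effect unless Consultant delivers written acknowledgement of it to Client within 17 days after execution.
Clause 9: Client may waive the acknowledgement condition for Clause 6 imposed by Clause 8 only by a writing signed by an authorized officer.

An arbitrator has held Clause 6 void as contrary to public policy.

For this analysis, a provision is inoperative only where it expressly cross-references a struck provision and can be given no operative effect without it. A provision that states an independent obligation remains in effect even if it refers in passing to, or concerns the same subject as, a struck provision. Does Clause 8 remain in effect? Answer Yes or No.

No

Clause 6 is struck. Clause 8 operates only by reference to Clause 6, so it falls with Clause 6. Clause 9 has no operative effect of its own apart from Clause 8 and is therefore inoperative. Although Clause 3 refers to Clause 8, its operative terms do not depend on Clause 8, so it remains in effect. Under the severability clause in Clause 7, the remaining provisions continue in force. The provisions still in force are Clause 1, Clause 2, Clause 3, Clause 4, Clause 5, and Clause 7. Clause 8 is among the inoperative provisions, so the answer is no.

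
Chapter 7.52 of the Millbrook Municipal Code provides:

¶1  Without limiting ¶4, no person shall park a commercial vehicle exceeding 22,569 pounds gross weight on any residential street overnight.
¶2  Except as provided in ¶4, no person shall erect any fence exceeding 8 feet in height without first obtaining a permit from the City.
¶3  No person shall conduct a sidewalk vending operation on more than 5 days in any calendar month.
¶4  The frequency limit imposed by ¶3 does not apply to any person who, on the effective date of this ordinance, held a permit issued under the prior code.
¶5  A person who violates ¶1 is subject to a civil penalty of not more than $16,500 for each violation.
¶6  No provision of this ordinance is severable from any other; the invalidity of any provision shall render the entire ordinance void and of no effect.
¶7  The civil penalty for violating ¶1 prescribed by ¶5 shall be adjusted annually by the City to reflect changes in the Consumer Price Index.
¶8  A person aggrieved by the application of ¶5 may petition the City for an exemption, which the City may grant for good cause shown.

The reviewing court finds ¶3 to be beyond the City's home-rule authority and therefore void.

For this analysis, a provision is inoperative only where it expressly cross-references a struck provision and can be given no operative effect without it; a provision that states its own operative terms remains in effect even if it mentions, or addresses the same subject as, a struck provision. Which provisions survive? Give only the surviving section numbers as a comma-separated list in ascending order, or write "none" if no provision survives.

¶3 is struck. ¶4 operates only by reference to ¶3, so it falls with ¶3. ¶6 provides that the ordinance is not severable, so the invalidity of any one provision voids the entire ordinance. No provision of the ordinance survives.

none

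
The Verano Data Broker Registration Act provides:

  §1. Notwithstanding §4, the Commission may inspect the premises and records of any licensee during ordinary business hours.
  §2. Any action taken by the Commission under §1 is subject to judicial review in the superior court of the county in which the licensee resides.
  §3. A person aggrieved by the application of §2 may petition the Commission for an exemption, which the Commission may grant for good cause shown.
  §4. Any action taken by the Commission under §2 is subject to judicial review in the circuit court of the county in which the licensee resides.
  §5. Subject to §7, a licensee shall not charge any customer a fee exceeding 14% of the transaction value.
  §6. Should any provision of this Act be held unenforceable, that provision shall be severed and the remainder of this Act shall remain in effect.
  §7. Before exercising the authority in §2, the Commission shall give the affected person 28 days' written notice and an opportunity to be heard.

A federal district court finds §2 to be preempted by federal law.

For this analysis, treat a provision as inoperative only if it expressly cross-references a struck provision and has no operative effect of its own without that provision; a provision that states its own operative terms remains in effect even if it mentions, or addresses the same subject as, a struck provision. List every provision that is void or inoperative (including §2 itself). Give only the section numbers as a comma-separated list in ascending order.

2, 3, 4, 7

§2 is struck. The only function of §3 is the exemption procedure for §2, so it cannot stand once §2 is removed. §4 operates only by reference to §2, so it falls with §2. §7 has no operative effect of its own apart from §2 and is therefore inoperative. Although §1 refers to §4, its operative terms do not depend on §4, so it remains in effect. §5 mentions §7 but its own obligation stands independently of §7, so §5 is not affected. §6 is a severability clause and preserves every provision that can still be given independent effect. The provisions still in force are §1, §5, and §6.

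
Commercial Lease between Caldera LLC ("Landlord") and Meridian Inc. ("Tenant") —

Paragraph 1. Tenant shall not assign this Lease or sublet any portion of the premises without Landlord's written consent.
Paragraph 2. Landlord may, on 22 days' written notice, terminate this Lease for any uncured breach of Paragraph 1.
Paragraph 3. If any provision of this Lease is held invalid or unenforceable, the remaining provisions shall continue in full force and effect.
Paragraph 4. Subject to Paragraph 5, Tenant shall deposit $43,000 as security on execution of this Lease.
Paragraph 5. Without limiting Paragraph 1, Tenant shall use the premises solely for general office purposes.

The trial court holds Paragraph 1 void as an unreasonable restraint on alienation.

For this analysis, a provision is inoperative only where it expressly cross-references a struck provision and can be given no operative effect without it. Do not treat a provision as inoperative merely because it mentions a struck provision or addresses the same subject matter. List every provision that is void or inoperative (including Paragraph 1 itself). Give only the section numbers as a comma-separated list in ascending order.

1, 2

Paragraph 1 is struck. The only function of Paragraph 2 is the termination right for breach of Paragraph 1, so it cannot stand once Paragraph 1 is removed. Although Paragraph 5 refers to Paragraph 1, its operative terms do not depend on Paragraph 1, so it remains in effect. Under the severability clause in Paragraph 3, the remaining provisions continue in force. That leaves Paragraph 3, Paragraph 4, and Paragraph 5 in effect.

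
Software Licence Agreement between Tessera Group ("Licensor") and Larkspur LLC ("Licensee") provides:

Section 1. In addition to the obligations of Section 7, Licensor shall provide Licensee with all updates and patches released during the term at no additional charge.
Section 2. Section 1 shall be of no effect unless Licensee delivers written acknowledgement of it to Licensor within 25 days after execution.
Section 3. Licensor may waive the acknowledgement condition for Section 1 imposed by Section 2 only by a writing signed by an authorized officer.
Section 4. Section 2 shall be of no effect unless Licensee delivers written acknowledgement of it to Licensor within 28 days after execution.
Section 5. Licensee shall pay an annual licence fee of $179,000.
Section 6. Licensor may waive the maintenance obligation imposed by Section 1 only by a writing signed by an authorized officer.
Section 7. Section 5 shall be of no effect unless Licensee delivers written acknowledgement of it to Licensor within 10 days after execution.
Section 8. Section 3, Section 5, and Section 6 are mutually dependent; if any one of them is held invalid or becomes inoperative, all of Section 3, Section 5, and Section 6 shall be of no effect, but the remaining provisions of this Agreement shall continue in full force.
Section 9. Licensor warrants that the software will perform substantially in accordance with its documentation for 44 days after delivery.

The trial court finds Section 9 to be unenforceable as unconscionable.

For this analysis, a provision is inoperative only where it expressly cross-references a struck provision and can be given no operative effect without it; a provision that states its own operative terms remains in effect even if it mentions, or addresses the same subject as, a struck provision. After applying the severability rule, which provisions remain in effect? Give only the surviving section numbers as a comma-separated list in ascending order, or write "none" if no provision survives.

1, 2, 3, 4, 5, 6, 7, 8

Section 9 is struck. Nothing else in the Agreement is defined by reference to Section 9. Section 8 ties Section 3, Section 5, and Section 6 together, but none of those is affected here; the remaining provisions continue in force under Section 8. That leaves Section 1, Section 2, Section 3, Section 4, Section 5, Section 6, Section 7, and Section 8 in effect.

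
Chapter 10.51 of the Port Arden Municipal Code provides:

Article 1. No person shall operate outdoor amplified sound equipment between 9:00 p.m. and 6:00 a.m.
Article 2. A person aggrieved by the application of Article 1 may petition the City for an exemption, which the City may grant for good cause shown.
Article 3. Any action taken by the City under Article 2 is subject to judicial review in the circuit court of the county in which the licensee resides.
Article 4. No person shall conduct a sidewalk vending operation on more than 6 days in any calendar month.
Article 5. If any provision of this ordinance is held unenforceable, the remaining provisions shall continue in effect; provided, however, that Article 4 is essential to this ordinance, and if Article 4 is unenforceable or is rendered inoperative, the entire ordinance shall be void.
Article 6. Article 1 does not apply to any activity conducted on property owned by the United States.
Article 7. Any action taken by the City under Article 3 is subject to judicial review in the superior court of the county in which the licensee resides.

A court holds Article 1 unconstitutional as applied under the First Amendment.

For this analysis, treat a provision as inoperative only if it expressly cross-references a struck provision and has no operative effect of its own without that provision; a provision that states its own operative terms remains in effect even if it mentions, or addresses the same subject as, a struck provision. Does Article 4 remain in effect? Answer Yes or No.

Article 1 is struck. Article 2 merely fixes the exemption procedure for Article 1; with Article 1 gone it has nothing to operate on and falls away. The only function of Article 6 is the public-property exemption from Article 1, so it cannot stand once Article 1 is removed. Article 3 merely fixes the judicial-review right for Article 2; with Article 2 gone it has nothing to operate on and falls away. Article 7 merely fixes the judicial-review right for Article 3; with Article 3 gone it has nothing to operate on and falls away. Article 5 makes Article 4 an essential term, but Article 4 is unaffected, so the severability proviso in Article 5 preserves the remaining provisions. Article 4 and Article 5 remain in effect. Article 4 is among the surviving provisions, so the answer is yes.

Yes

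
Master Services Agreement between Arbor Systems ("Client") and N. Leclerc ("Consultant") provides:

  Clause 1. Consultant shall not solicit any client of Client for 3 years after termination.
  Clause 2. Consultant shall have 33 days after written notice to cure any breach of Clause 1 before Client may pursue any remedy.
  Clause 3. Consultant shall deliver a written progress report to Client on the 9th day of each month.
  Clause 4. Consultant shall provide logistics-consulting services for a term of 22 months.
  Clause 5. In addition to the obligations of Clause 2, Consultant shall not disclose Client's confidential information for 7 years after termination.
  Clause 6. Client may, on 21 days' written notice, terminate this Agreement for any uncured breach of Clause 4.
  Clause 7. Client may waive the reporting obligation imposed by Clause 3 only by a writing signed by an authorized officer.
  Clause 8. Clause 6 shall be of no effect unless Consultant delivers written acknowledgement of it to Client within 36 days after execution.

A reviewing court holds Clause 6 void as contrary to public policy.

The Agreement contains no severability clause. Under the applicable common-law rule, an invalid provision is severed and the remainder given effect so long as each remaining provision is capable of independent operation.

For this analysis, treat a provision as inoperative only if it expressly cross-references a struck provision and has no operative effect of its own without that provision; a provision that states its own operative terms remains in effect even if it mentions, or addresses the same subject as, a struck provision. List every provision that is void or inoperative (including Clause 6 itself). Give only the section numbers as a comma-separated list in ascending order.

Clause 6 is struck. Clause 8 merely fixes the acknowledgement condition for Clause 6; with Clause 6 gone it has nothing to operate on and falls away. With no severability clause, the stated default rule severs what cannot stand and enforces each remaining provision that can operate on its own. The provisions still in force are Clause 1, Clause 2, Clause 3, Clause 4, Clause 5, and Clause 7.

6, 8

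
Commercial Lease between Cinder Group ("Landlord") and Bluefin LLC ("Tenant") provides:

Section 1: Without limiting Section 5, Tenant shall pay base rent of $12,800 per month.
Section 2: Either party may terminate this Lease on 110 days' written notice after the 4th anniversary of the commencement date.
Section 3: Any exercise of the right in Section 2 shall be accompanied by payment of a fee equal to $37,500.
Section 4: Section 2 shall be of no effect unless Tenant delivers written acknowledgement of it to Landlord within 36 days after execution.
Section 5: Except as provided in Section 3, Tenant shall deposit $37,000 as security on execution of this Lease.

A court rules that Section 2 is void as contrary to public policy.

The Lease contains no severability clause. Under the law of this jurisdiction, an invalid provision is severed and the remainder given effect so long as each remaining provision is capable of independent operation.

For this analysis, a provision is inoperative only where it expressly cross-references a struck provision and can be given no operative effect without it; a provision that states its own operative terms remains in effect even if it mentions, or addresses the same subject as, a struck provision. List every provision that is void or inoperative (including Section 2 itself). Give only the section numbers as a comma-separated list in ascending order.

Section 2 is struck. Section 3 operates only by reference to Section 2, so it falls with Section 2. The only function of Section 4 is the acknowledgement condition for Section 2, so it cannot stand once Section 2 is removed. Although Section 5 refers to Section 3, its operative terms do not depend on Section 3, so it remains in effect. Under the stated default rule, only provisions that cannot operate independently fall away; the rest are enforced. That leaves Section 1 and Section 5 in effect.

2, 3, 4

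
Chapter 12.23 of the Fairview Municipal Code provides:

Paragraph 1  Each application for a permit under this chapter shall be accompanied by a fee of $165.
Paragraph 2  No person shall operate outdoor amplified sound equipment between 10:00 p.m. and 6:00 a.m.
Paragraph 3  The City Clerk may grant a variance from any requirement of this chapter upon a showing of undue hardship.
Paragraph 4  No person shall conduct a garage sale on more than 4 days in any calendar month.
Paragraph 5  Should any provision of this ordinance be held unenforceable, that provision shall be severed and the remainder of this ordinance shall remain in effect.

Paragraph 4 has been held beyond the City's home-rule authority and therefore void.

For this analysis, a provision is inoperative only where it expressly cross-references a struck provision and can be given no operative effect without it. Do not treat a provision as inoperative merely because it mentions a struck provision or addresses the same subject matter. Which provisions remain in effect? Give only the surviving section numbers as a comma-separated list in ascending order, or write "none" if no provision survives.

Paragraph 4 is struck. No other provision's operative terms depend on Paragraph 4. Paragraph 5 is a severability clause and preserves every provision that can still be given independent effect. The provisions still in force are Paragraph 1, Paragraph 2, Paragraph 3, and Paragraph 5.

1, 2, 3, 5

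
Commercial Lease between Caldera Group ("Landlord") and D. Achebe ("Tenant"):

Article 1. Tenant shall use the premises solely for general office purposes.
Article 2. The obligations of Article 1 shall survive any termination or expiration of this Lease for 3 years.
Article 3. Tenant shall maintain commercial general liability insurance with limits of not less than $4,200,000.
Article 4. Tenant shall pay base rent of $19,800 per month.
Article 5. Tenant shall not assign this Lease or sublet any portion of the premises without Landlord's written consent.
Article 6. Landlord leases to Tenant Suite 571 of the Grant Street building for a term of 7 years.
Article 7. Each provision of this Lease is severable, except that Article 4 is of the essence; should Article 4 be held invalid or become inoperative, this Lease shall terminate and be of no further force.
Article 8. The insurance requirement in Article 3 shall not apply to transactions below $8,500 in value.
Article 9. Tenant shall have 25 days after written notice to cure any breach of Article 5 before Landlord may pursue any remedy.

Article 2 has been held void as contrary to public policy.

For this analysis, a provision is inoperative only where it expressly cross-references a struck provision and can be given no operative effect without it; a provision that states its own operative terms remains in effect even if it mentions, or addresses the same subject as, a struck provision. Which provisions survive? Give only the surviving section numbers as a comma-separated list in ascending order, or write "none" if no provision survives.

1, 3, 4, 5, 6, 7, 8, 9

Article 2 is struck. Nothing else in the Lease is defined by reference to Article 2. Article 7 makes Article 4 an essential term, but Article 4 is unaffected, so the severability proviso in Article 7 preserves the remaining provisions. Article 1, Article 3, Article 4, Article 5, Article 6, Article 7, Article 8, and Article 9 remain in effect.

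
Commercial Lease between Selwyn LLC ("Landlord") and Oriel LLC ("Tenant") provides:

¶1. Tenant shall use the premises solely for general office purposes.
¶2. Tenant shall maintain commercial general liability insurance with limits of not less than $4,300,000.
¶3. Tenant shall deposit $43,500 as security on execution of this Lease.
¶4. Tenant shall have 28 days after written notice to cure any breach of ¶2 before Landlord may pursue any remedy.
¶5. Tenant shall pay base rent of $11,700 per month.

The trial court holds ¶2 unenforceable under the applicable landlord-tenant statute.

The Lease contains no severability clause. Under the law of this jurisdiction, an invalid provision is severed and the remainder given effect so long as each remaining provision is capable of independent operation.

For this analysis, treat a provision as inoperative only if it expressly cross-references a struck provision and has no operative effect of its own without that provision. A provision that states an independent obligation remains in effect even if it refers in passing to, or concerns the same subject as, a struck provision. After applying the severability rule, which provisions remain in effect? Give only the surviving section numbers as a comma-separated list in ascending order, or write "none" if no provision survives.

1, 3, 5

¶2 is struck. The only function of ¶4 is the cure period for breach of ¶2, so it cannot stand once ¶2 is removed. With no severability clause, the stated default rule severs what cannot stand and enforces each remaining provision that can operate on its own. The provisions still in force are ¶1, ¶3, and ¶5.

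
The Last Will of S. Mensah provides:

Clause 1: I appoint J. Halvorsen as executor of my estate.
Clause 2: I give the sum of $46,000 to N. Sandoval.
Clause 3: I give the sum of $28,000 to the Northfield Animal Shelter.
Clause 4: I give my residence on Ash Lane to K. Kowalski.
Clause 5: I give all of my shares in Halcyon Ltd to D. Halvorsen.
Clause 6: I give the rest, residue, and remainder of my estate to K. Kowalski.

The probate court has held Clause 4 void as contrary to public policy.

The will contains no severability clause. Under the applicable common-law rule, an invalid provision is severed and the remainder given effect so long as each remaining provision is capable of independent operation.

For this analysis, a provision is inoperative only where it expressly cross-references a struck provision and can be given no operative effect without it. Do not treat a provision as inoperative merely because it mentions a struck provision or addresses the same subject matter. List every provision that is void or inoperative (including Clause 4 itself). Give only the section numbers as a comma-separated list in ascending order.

4

Clause 4 is struck. No other provision's operative terms depend on Clause 4. With no severability clause, the stated default rule severs what cannot stand and enforces each remaining provision that can operate on its own. That leaves Clause 1, Clause 2, Clause 3, Clause 5, and Clause 6 in effect.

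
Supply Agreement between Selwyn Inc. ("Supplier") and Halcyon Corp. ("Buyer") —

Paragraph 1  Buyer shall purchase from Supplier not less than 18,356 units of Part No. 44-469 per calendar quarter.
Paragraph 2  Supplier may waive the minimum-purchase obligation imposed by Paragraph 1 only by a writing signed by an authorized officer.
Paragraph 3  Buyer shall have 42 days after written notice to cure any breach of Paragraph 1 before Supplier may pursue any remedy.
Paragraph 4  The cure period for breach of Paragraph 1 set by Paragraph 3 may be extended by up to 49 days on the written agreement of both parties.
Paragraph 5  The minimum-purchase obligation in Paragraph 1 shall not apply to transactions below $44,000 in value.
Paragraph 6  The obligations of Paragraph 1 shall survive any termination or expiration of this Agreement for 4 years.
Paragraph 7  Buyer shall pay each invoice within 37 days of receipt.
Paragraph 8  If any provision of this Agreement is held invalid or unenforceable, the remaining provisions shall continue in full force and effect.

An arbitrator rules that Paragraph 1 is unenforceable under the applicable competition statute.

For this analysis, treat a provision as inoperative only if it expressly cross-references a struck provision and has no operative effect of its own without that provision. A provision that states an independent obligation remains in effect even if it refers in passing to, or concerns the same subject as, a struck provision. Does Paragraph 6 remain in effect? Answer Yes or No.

Paragraph 1 is struck. Paragraph 2 operates only by reference to Paragraph 1, so it falls with Paragraph 1. Paragraph 3 operates only by reference to Paragraph 1, so it falls with Paragraph 1. Paragraph 5 does nothing except set the carve-out from the minimum-purchase obligation by reference to Paragraph 1; with Paragraph 1 gone it has no independent effect and is inoperative. The only function of Paragraph 6 is the survival period for Paragraph 1, so it cannot stand once Paragraph 1 is removed. Paragraph 4 has no operative effect of its own apart from Paragraph 3 and is therefore inoperative. Paragraph 8 is a severability clause and preserves every provision that can still be given independent effect. That leaves Paragraph 7 and Paragraph 8 in effect. Paragraph 6 is among the inoperative provisions, so the answer is no.

No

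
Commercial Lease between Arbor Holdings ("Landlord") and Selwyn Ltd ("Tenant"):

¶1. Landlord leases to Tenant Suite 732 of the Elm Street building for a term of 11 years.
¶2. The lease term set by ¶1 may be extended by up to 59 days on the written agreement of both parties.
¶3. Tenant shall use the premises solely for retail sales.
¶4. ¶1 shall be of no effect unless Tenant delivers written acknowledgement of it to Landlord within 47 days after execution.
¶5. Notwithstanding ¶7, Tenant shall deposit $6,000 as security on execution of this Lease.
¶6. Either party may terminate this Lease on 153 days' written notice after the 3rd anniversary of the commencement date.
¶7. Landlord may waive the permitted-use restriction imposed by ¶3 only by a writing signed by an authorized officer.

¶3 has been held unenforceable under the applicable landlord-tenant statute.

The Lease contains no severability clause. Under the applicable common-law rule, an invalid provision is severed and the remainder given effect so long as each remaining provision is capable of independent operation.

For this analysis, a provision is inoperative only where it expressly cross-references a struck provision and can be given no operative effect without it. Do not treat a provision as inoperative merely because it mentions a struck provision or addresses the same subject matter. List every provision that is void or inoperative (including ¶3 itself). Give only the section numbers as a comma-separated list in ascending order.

3, 7

¶3 is struck. ¶7 merely fixes the waiver condition for ¶3; with ¶3 gone it has nothing to operate on and falls away. Although ¶5 refers to ¶7, its operative terms do not depend on ¶7, so it remains in effect. Under the stated default rule, only provisions that cannot operate independently fall away; the rest are enforced. That leaves ¶1, ¶2, ¶4, ¶5, and ¶6 in effect.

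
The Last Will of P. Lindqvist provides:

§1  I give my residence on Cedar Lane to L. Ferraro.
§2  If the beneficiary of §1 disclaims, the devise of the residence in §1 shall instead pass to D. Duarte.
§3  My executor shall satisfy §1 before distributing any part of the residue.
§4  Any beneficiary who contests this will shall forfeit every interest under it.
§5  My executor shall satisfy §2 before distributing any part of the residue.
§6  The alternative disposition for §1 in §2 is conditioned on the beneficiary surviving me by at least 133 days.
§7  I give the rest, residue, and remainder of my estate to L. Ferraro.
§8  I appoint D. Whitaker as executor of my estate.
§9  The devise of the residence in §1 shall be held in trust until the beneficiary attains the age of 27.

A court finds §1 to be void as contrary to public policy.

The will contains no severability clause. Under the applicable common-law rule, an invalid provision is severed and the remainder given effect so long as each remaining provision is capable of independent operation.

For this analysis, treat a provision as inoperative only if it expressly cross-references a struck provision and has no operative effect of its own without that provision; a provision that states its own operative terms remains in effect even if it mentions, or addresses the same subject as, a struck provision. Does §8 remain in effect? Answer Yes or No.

Yes

§1 is struck. The only function of §2 is the alternative disposition for §1, so it cannot stand once §1 is removed. §3 merely fixes the priority direction for §1; with §1 gone it has nothing to operate on and falls away. §9 merely fixes the trust for §1; with §1 gone it has nothing to operate on and falls away. §5 operates only by reference to §2, so it falls with §2. §6 operates only by reference to §2, so it falls with §2. Under the stated default rule, only provisions that cannot operate independently fall away; the rest are enforced. §4, §7, and §8 remain in effect. §8 is among the surviving provisions, so the answer is yes.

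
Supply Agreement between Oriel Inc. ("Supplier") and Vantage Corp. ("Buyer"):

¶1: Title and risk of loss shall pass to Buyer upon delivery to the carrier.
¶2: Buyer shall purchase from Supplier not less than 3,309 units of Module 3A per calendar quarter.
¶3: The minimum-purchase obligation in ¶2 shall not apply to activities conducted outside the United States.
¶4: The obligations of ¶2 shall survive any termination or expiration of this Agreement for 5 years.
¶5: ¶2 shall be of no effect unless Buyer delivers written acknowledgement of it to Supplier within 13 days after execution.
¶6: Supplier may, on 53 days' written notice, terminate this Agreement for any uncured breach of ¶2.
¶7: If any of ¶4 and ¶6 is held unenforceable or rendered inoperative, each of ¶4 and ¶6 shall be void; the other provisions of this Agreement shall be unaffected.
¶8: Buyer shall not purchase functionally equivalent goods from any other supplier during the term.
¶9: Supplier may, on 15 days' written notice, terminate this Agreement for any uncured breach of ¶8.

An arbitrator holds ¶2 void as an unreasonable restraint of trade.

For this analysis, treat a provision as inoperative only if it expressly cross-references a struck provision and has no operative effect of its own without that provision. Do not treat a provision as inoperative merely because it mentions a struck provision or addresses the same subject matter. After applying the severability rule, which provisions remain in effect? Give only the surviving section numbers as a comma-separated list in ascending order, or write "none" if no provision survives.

1, 7, 8, 9

¶2 is struck. ¶3 has no operative effect of its own apart from ¶2 and is therefore inoperative. The only function of ¶4 is the survival period for ¶2, so it cannot stand once ¶2 is removed. The only function of ¶5 is the acknowledgement condition for ¶2, so it cannot stand once ¶2 is removed. The only function of ¶6 is the termination right for breach of ¶2, so it cannot stand once ¶2 is removed. ¶7 declares ¶4 and ¶6 mutually dependent; since one of them has fallen, all of them are of no effect. The remainder continues in force under ¶7. ¶1, ¶7, ¶8, and ¶9 remain in effect.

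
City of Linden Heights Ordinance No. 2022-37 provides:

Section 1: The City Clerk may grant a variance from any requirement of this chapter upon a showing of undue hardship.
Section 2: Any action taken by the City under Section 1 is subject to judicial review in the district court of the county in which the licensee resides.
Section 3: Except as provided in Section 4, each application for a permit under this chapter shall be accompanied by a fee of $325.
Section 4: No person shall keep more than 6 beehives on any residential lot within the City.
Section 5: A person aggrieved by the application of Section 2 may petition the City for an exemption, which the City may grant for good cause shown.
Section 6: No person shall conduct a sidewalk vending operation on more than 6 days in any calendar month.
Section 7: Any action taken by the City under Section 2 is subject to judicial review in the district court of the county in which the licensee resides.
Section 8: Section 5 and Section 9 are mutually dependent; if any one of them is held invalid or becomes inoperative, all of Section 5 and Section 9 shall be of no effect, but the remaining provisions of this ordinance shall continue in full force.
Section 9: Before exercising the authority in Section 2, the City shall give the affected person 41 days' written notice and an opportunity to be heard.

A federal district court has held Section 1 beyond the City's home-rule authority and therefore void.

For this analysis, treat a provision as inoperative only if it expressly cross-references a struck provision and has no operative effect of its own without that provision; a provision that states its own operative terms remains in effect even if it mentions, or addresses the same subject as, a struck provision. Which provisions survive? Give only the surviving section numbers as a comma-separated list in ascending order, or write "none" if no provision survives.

Section 1 is struck. The only function of Section 2 is the judicial-review right for Section 1, so it cannot stand once Section 1 is removed. Section 5 has no operative effect of its own apart from Section 2 and is therefore inoperative. The only function of Section 7 is the judicial-review right for Section 2, so it cannot stand once Section 2 is removed. Section 9 operates only by reference to Section 2, so it falls with Section 2. Section 8 declares Section 5 and Section 9 mutually dependent; since one of them has fallen, all of them are of no effect. The remainder continues in force under Section 8. Section 3, Section 4, Section 6, and Section 8 remain in effect.

3, 4, 6, 8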